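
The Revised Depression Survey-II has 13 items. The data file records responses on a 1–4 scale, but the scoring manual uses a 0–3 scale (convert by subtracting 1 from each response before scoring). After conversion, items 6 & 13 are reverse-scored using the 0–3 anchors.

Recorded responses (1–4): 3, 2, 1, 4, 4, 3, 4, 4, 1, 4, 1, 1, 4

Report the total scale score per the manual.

19

Convert to 0–3: 2, 1, 0, 3, 3, 2, 3, 3, 0, 3, 0, 0, 3
Reverse-coded (on a 0–3 scale, reversed = 3 − raw):
  item 6: 3 − 2 = 1
  item 13: 3 − 3 = 0
Scored: 2, 1, 0, 3, 3, 1, 3, 3, 0, 3, 0, 0, 0
Total = 19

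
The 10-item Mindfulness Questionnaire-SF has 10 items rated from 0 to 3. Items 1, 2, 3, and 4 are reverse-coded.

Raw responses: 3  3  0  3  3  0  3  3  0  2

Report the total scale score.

14

Reverse-coded items use 3 − raw:
  item 1: 3 − 3 = 0
  item 2: 3 − 3 = 0
  item 3: 3 − 0 = 3
  item 4: 3 − 3 = 0
After reverse-coding: 0, 0, 3, 0, 3, 0, 3, 3, 0, 2
Total = 0 + 0 + 3 + 0 + 3 + 0 + 3 + 3 + 0 + 2 = 14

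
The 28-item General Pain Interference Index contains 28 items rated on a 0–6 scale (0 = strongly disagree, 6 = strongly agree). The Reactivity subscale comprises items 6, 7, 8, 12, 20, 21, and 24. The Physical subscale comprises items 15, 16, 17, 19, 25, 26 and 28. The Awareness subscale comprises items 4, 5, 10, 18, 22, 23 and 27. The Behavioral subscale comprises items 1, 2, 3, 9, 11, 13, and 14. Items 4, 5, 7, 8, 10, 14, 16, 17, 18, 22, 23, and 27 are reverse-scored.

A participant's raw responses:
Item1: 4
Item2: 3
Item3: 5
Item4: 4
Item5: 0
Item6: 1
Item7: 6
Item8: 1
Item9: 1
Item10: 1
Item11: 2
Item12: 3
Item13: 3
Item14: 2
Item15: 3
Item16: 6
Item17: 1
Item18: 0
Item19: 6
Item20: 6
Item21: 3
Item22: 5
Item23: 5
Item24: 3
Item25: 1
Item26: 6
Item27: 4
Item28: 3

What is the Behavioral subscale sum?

Behavioral items: 1, 2, 3, 9, 11, 13, 14.
Of these, item 14 is reverse-scored; reverse-coded value = 6 − response.
  item 1: 4
  item 2: 3
  item 3: 5
  item 9: 1
  item 11: 2
  item 13: 3
  item 14: 6 − 2 = 4
Sum = 4 + 3 + 5 + 1 + 2 + 3 + 4 = 22

22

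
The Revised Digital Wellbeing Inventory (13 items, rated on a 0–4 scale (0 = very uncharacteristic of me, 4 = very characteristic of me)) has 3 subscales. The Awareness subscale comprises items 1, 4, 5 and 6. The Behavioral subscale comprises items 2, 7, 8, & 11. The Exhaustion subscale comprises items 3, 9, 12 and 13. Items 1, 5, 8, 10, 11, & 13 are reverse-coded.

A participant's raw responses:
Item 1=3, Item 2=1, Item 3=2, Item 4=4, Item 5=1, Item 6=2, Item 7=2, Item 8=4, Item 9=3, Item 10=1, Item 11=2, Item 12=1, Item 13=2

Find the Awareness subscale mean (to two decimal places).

Awareness items: 1, 4, 5, 6.
Of these, items 1 and 5 are reverse-coded; reverse-coded value = 4 − response.
  item 1: 4 − 3 = 1
  item 4: 4
  item 5: 4 − 1 = 3
  item 6: 2
Sum = 1 + 4 + 3 + 2 = 10
Mean = 10 / 4 = 2.50

2.50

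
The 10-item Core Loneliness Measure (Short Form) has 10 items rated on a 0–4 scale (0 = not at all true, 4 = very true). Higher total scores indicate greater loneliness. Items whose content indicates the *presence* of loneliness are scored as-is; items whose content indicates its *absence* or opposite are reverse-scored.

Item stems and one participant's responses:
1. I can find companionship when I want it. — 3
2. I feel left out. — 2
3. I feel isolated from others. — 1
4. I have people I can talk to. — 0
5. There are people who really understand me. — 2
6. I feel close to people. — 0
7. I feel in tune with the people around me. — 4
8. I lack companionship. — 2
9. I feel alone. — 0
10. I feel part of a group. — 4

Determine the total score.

16

Items 1, 4, 5, 6, 7, 10 describe the absence/opposite of loneliness → reverse-score.
reversed = (0+4) − raw = 4 − raw.
  item 1: 4 − 3 = 1
  item 2: 2
  item 3: 1
  item 4: 4 − 0 = 4
  item 5: 4 − 2 = 2
  item 6: 4 − 0 = 4
  item 7: 4 − 4 = 0
  item 8: 2
  item 9: 0
  item 10: 4 − 4 = 0
Total = 1 + 2 + 1 + 4 + 2 + 4 + 0 + 2 + 0 + 0 = 16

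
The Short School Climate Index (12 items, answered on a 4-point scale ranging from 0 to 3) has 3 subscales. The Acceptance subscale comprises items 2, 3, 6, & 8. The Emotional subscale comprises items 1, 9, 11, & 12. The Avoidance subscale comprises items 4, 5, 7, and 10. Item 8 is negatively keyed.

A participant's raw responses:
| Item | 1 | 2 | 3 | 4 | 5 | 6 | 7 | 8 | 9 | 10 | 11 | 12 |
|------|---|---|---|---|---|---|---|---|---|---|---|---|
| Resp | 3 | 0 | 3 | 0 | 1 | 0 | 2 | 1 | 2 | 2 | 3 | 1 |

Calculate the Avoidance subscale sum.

5

Avoidance items: 4, 5, 7, 10.
  item 4: 0
  item 5: 1
  item 7: 2
  item 10: 2
Sum = 0 + 1 + 2 + 2 = 5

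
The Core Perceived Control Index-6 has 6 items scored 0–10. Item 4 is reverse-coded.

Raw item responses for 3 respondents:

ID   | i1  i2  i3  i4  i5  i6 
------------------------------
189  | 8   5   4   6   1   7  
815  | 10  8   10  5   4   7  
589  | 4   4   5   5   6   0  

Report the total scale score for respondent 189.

Respondent 189 raw: 8, 5, 4, 6, 1, 7.
Reverse-coded (reverse-coded value = 10 − response):
  item 1: 8
  item 2: 5
  item 3: 4
  item 4: 10 − 6 = 4
  item 5: 1
  item 6: 7
Sum = 8 + 5 + 4 + 4 + 1 + 7 = 29

29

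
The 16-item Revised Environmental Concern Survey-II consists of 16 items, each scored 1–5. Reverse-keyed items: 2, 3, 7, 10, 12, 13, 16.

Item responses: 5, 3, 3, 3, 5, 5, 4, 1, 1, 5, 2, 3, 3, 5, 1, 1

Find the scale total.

Reversing items 2, 3, 7, 10, 12, 13, and 16 with 6 − raw:
Total = 5 + (6−3) + (6−3) + 3 + 5 + 5 + (6−4) + 1 + 1 + (6−5) + 2 + (6−3) + (6−3) + 5 + 1 + (6−1)
      = 5 + 3 + 3 + 3 + 5 + 5 + 2 + 1 + 1 + 1 + 2 + 3 + 3 + 5 + 1 + 5 = 48

48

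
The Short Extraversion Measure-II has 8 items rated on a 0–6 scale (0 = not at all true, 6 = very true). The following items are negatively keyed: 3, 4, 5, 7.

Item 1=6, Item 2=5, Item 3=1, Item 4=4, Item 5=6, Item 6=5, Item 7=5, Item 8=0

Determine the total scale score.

24

Apply reverse scoring (on a 0–6 scale, reversed = 6 − raw):
  item 3: 6 − 1 = 5
  item 4: 6 − 4 = 2
  item 5: 6 − 6 = 0
  item 7: 6 − 5 = 1
After reverse-coding: 6, 5, 5, 2, 0, 5, 1, 0
Total = 6 + 5 + 5 + 2 + 0 + 5 + 1 + 0 = 24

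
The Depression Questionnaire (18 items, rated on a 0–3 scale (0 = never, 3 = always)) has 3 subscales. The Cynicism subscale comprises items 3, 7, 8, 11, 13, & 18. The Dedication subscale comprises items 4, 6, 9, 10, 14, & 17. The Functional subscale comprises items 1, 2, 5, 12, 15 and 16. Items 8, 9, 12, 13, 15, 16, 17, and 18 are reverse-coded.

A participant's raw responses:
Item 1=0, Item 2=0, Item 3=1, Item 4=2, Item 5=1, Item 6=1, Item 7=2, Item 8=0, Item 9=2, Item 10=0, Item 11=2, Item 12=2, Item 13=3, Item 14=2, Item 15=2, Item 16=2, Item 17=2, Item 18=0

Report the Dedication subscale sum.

7

Dedication items: 4, 6, 9, 10, 14, 17.
Of these, items 9 and 17 are reverse-coded; reversed = (0+3) − raw = 3 − raw.
  item 4: 2
  item 6: 1
  item 9: 3 − 2 = 1
  item 10: 0
  item 14: 2
  item 17: 3 − 2 = 1
Sum = 2 + 1 + 1 + 0 + 2 + 1 = 7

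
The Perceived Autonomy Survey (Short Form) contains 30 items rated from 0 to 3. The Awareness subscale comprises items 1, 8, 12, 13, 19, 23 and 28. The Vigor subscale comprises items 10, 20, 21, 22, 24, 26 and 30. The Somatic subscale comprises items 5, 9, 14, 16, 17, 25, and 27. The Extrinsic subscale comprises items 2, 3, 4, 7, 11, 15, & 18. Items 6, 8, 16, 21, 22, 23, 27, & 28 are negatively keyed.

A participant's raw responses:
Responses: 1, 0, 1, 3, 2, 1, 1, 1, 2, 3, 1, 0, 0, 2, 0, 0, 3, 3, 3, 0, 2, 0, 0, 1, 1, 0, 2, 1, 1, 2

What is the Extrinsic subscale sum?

9

Extrinsic items: 2, 3, 4, 7, 11, 15, 18.
  item 2: 0
  item 3: 1
  item 4: 3
  item 7: 1
  item 11: 1
  item 15: 0
  item 18: 3
Sum = 0 + 1 + 3 + 1 + 1 + 0 + 3 = 9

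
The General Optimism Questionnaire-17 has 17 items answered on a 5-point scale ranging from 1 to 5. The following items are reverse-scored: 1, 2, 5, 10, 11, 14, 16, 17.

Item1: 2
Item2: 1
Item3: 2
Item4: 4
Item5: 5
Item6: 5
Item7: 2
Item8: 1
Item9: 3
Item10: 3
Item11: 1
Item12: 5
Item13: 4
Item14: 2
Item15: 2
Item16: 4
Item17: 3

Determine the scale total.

Reverse-coded items (on a 1–5 scale, reversed = 6 − raw):
  item 1: 6 − 2 = 4
  item 2: 6 − 1 = 5
  item 5: 6 − 5 = 1
  item 10: 6 − 3 = 3
  item 11: 6 − 1 = 5
  item 14: 6 − 2 = 4
  item 16: 6 − 4 = 2
  item 17: 6 − 3 = 3
Scored responses: 4, 5, 2, 4, 1, 5, 2, 1, 3, 3, 5, 5, 4, 4, 2, 2, 3
Total = 4 + 5 + 2 + 4 + 1 + 5 + 2 + 1 + 3 + 3 + 5 + 5 + 4 + 4 + 2 + 2 + 3 = 55

55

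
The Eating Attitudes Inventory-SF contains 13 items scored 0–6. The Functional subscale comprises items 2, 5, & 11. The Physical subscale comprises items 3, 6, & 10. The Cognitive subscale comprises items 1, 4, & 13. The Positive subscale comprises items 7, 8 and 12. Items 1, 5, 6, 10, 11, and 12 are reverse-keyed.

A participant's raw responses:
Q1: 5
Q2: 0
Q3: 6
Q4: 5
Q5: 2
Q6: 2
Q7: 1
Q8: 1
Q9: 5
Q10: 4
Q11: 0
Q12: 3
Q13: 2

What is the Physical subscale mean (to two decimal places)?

Physical items: 3, 6, 10.
Of these, items 6 & 10 are reverse-keyed; on a 0–6 scale, reversed = 6 − raw.
  item 3: 6
  item 6: 6 − 2 = 4
  item 10: 6 − 4 = 2
Sum = 6 + 4 + 2 = 12
Mean = 12 / 3 = 4.00

4.00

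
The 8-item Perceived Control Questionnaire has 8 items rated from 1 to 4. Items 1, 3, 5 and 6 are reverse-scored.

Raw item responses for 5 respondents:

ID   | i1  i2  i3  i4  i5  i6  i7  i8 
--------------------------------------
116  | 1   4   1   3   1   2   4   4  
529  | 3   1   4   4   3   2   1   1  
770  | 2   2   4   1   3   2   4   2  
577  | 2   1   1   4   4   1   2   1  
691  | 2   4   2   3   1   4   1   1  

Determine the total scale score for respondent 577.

20

Respondent 577 raw: 2, 1, 1, 4, 4, 1, 2, 1.
Reverse-coded (reverse-coded value = 5 − response):
  item 1: 5 − 2 = 3
  item 2: 1
  item 3: 5 − 1 = 4
  item 4: 4
  item 5: 5 − 4 = 1
  item 6: 5 − 1 = 4
  item 7: 2
  item 8: 1
Sum = 3 + 1 + 4 + 4 + 1 + 4 + 2 + 1 = 20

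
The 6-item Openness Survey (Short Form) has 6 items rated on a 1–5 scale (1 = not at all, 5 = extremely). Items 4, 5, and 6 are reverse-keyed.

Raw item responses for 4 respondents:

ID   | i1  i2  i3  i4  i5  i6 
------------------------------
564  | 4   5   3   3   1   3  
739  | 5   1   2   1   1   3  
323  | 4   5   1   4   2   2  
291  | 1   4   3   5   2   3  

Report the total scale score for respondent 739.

Respondent 739 raw: 5, 1, 2, 1, 1, 3.
Reverse-coded (reverse-coded value = 6 − response):
  item 1: 5
  item 2: 1
  item 3: 2
  item 4: 6 − 1 = 5
  item 5: 6 − 1 = 5
  item 6: 6 − 3 = 3
Sum = 5 + 1 + 2 + 5 + 5 + 3 = 21

21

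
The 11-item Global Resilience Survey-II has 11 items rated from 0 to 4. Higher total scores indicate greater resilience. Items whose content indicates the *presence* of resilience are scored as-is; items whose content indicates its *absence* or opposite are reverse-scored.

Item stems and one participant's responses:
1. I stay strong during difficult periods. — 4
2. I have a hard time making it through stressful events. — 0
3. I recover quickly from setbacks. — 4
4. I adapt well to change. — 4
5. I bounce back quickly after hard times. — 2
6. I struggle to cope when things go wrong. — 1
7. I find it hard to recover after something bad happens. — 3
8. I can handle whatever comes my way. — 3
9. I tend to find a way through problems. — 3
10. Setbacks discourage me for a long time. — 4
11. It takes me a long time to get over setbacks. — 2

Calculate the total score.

30

Items 2, 6, 7, 10, 11 describe the absence/opposite of resilience → reverse-score.
reverse-coded value = 4 − response.
  item 1: 4
  item 2: 4 − 0 = 4
  item 3: 4
  item 4: 4
  item 5: 2
  item 6: 4 − 1 = 3
  item 7: 4 − 3 = 1
  item 8: 3
  item 9: 3
  item 10: 4 − 4 = 0
  item 11: 4 − 2 = 2
Total = 4 + 4 + 4 + 4 + 2 + 3 + 1 + 3 + 3 + 0 + 2 = 30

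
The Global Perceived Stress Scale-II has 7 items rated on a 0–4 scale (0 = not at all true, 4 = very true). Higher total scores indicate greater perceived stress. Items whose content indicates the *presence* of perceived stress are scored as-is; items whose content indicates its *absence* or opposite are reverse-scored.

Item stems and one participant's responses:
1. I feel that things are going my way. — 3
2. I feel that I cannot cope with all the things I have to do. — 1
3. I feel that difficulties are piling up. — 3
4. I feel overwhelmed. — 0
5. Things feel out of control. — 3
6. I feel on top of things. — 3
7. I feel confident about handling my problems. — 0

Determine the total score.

13

Items 1, 6, 7 describe the absence/opposite of perceived stress → reverse-score.
reversed = (0+4) − raw = 4 − raw.
  item 1: 4 − 3 = 1
  item 2: 1
  item 3: 3
  item 4: 0
  item 5: 3
  item 6: 4 − 3 = 1
  item 7: 4 − 0 = 4
Total = 1 + 1 + 3 + 0 + 3 + 1 + 4 = 13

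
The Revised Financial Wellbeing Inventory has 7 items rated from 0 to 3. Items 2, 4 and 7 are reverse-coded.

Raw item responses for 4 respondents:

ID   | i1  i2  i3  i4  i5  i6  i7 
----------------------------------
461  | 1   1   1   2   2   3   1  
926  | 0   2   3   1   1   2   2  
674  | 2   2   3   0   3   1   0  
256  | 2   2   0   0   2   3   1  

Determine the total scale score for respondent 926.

10

Respondent 926 raw: 0, 2, 3, 1, 1, 2, 2.
Reverse-coded (reversed = (0+3) − raw = 3 − raw):
  item 1: 0
  item 2: 3 − 2 = 1
  item 3: 3
  item 4: 3 − 1 = 2
  item 5: 1
  item 6: 2
  item 7: 3 − 2 = 1
Sum = 0 + 1 + 3 + 2 + 1 + 2 + 1 = 10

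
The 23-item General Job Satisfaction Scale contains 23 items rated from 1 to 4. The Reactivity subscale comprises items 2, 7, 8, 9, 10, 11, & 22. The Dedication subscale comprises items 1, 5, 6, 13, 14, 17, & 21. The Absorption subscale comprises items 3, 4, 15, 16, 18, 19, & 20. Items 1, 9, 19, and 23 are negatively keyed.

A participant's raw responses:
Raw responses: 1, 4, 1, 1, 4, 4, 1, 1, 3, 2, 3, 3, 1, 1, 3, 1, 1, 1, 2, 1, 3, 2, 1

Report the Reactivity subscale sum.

Reactivity items: 2, 7, 8, 9, 10, 11, 22.
Of these, item 9 is negatively keyed; reversed = (1+4) − raw = 5 − raw.
  item 2: 4
  item 7: 1
  item 8: 1
  item 9: 5 − 3 = 2
  item 10: 2
  item 11: 3
  item 22: 2
Sum = 4 + 1 + 1 + 2 + 2 + 3 + 2 = 15

15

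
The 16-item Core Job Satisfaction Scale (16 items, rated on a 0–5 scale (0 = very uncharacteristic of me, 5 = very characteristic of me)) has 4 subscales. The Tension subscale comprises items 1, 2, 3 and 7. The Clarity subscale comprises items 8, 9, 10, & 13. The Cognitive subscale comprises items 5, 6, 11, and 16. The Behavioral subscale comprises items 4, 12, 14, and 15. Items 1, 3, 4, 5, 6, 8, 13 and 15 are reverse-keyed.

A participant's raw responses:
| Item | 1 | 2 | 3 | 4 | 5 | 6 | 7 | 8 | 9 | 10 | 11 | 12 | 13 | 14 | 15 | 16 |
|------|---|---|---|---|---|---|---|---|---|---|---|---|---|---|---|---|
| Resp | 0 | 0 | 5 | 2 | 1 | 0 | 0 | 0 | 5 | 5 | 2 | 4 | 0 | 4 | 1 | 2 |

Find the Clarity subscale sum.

20

Clarity items: 8, 9, 10, 13.
Of these, items 8 & 13 are reverse-keyed; reversed = (0+5) − raw = 5 − raw.
  item 8: 5 − 0 = 5
  item 9: 5
  item 10: 5
  item 13: 5 − 0 = 5
Sum = 5 + 5 + 5 + 5 = 20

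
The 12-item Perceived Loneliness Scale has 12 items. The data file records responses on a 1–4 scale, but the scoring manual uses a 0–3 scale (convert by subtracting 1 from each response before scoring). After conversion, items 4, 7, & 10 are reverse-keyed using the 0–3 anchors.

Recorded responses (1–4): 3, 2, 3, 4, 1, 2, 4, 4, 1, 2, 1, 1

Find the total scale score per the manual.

Convert to 0–3: 2, 1, 2, 3, 0, 1, 3, 3, 0, 1, 0, 0
Reverse-coded (reversed = (0+3) − raw = 3 − raw):
  item 4: 3 − 3 = 0
  item 7: 3 − 3 = 0
  item 10: 3 − 1 = 2
Scored: 2, 1, 2, 0, 0, 1, 0, 3, 0, 2, 0, 0
Total = 11

11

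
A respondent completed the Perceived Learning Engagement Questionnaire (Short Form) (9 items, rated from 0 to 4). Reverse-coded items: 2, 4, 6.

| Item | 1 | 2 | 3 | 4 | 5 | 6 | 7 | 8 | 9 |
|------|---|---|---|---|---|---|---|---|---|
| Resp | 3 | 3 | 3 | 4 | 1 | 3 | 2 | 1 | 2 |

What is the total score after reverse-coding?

Raw sum = 22. Reverse-coded items: 2, 4, 6; their raw sum = 10.
Each reversal replaces raw with 4 − raw, changing the total by 4 − 2·raw per item.
Total = 22 + 3·4 − 2·10 = 22 + 12 − 20 = 14

14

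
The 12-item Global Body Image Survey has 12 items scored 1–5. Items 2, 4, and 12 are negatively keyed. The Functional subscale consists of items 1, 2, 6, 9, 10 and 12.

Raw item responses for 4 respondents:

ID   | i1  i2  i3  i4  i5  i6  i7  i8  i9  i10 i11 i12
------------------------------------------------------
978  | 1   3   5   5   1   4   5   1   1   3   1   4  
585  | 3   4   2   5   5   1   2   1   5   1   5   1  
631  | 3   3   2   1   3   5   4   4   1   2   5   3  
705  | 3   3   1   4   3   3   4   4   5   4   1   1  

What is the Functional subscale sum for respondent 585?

Respondent 585 raw: 3, 4, 2, 5, 5, 1, 2, 1, 5, 1, 5, 1.
Functional items: 1, 2, 6, 9, 10, 12.
Reverse-coded (reverse-coded value = 6 − response):
  item 1: 3
  item 2: 6 − 4 = 2
  item 6: 1
  item 9: 5
  item 10: 1
  item 12: 6 − 1 = 5
Sum = 3 + 2 + 1 + 5 + 1 + 5 = 17

17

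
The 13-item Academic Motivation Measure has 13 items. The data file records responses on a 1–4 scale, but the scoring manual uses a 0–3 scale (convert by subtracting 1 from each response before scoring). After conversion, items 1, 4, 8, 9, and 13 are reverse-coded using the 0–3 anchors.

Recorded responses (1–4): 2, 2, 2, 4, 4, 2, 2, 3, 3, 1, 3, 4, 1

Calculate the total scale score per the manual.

Convert to 0–3: 1, 1, 1, 3, 3, 1, 1, 2, 2, 0, 2, 3, 0
Reverse-coded (on a 0–3 scale, reversed = 3 − raw):
  item 1: 3 − 1 = 2
  item 4: 3 − 3 = 0
  item 8: 3 − 2 = 1
  item 9: 3 − 2 = 1
  item 13: 3 − 0 = 3
Scored: 2, 1, 1, 0, 3, 1, 1, 1, 1, 0, 2, 3, 3
Total = 19

19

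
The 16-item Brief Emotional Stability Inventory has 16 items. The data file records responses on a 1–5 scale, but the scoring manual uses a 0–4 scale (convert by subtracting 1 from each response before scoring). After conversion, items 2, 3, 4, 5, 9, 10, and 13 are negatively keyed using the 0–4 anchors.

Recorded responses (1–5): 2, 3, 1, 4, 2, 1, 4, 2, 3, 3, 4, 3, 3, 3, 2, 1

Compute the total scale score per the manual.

29

Convert to 0–4: 1, 2, 0, 3, 1, 0, 3, 1, 2, 2, 3, 2, 2, 2, 1, 0
Reverse-coded (on a 0–4 scale, reversed = 4 − raw):
  item 2: 4 − 2 = 2
  item 3: 4 − 0 = 4
  item 4: 4 − 3 = 1
  item 5: 4 − 1 = 3
  item 9: 4 − 2 = 2
  item 10: 4 − 2 = 2
  item 13: 4 − 2 = 2
Scored: 1, 2, 4, 1, 3, 0, 3, 1, 2, 2, 3, 2, 2, 2, 1, 0
Total = 29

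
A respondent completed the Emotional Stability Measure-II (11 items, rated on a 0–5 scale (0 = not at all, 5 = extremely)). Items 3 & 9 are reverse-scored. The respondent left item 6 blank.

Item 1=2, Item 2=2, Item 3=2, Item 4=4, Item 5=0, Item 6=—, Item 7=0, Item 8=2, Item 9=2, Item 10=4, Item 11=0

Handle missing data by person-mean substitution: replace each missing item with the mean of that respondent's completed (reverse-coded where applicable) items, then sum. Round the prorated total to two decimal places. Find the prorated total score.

22.00

Reverse-coded (reverse-coded value = 5 − response):
  item 3: 5 − 2 = 3
  item 9: 5 − 2 = 3
Completed scored items (10 of 11): 2, 2, 3, 4, 0, 0, 2, 3, 4, 0; sum = 20.
Person mean = 20 / 10 ≈ 2.0000
Prorated total = (20 / 10) × 11 = 22.00 (to 2 dp)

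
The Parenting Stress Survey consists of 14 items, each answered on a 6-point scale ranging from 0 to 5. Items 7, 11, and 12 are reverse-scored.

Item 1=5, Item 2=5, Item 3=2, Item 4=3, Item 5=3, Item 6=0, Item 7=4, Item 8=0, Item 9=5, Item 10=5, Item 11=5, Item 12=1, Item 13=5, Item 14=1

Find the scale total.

Reverse-coded items (on a 0–5 scale, reversed = 5 − raw):
  item 7: 5 − 4 = 1
  item 11: 5 − 5 = 0
  item 12: 5 − 1 = 4
Scored responses: 5, 5, 2, 3, 3, 0, 1, 0, 5, 5, 0, 4, 5, 1
Total = 5 + 5 + 2 + 3 + 3 + 0 + 1 + 0 + 5 + 5 + 0 + 4 + 5 + 1 = 39

39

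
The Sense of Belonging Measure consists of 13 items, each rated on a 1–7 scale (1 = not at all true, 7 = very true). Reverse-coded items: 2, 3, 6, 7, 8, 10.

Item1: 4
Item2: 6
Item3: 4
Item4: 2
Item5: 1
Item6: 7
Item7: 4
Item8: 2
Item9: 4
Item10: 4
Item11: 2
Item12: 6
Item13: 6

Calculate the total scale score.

46

Apply reverse scoring (reverse-coded value = 8 − response):
  item 2: 8 − 6 = 2
  item 3: 8 − 4 = 4
  item 6: 8 − 7 = 1
  item 7: 8 − 4 = 4
  item 8: 8 − 2 = 6
  item 10: 8 − 4 = 4
Scored items: 4, 2, 4, 2, 1, 1, 4, 6, 4, 4, 2, 6, 6
Total = 4 + 2 + 4 + 2 + 1 + 1 + 4 + 6 + 4 + 4 + 2 + 6 + 6 = 46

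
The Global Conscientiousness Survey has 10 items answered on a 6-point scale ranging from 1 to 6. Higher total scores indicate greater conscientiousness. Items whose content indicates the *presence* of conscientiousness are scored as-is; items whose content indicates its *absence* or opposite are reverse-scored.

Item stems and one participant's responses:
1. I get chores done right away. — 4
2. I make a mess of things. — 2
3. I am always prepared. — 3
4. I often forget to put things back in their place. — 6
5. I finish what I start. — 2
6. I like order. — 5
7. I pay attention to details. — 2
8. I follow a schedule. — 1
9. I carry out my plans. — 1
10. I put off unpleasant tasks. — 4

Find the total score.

Items 2, 4, 10 describe the absence/opposite of conscientiousness → reverse-score.
on a 1–6 scale, reversed = 7 − raw.
  item 1: 4
  item 2: 7 − 2 = 5
  item 3: 3
  item 4: 7 − 6 = 1
  item 5: 2
  item 6: 5
  item 7: 2
  item 8: 1
  item 9: 1
  item 10: 7 − 4 = 3
Total = 4 + 5 + 3 + 1 + 2 + 5 + 2 + 1 + 1 + 3 = 27

27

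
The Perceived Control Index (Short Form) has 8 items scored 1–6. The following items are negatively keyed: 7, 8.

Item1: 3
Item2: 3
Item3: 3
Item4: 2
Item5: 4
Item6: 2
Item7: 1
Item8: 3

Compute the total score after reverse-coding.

Reversing items 7 and 8 with 7 − raw:
Total = 3 + 3 + 3 + 2 + 4 + 2 + (7−1) + (7−3)
      = 3 + 3 + 3 + 2 + 4 + 2 + 6 + 4 = 27

27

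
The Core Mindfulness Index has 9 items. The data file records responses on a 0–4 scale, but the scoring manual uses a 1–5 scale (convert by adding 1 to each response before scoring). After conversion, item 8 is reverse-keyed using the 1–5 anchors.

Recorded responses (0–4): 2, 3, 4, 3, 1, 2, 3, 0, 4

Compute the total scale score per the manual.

Convert to 1–5: 3, 4, 5, 4, 2, 3, 4, 1, 5
Reverse-coded (reversed = (1+5) − raw = 6 − raw):
  item 8: 6 − 1 = 5
Scored: 3, 4, 5, 4, 2, 3, 4, 5, 5
Total = 35

35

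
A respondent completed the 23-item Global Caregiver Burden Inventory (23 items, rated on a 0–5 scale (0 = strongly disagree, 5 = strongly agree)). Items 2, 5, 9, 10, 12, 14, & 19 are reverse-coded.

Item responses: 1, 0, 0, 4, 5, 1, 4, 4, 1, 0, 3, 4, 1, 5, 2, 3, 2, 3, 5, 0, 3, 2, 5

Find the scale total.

53

Reversing items 2, 5, 9, 10, 12, 14 and 19 with 5 − raw:
Total = 1 + (5−0) + 0 + 4 + (5−5) + 1 + 4 + 4 + (5−1) + (5−0) + 3 + (5−4) + 1 + (5−5) + 2 + 3 + 2 + 3 + (5−5) + 0 + 3 + 2 + 5
      = 1 + 5 + 0 + 4 + 0 + 1 + 4 + 4 + 4 + 5 + 3 + 1 + 1 + 0 + 2 + 3 + 2 + 3 + 0 + 0 + 3 + 2 + 5 = 53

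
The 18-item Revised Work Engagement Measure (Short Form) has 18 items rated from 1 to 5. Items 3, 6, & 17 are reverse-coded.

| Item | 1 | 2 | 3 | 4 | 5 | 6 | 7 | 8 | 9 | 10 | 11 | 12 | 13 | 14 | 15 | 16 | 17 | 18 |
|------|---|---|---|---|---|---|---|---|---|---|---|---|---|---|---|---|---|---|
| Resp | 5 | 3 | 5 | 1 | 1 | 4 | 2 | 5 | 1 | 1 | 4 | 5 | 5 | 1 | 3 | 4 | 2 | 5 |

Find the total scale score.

53

Raw sum = 57. Reverse-coded items: 3, 6, 17; their raw sum = 11.
Each reversal replaces raw with 6 − raw, changing the total by 6 − 2·raw per item.
Total = 57 + 3·6 − 2·11 = 57 + 18 − 22 = 53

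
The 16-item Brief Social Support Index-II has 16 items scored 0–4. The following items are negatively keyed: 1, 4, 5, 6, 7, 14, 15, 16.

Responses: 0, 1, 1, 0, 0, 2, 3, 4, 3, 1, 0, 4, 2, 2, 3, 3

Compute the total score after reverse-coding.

35

Negatively keyed items use 4 − raw:
  item 1: 4 − 0 = 4
  item 4: 4 − 0 = 4
  item 5: 4 − 0 = 4
  item 6: 4 − 2 = 2
  item 7: 4 − 3 = 1
  item 14: 4 − 2 = 2
  item 15: 4 − 3 = 1
  item 16: 4 − 3 = 1
Scored responses: 4, 1, 1, 4, 4, 2, 1, 4, 3, 1, 0, 4, 2, 2, 1, 1
Total = 4 + 1 + 1 + 4 + 4 + 2 + 1 + 4 + 3 + 1 + 0 + 4 + 2 + 2 + 1 + 1 = 35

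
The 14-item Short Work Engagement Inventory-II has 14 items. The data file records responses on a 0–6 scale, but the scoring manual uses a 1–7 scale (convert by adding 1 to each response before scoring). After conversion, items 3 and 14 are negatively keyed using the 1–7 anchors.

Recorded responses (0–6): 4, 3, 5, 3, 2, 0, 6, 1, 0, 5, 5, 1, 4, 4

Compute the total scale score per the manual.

51

Convert to 1–7: 5, 4, 6, 4, 3, 1, 7, 2, 1, 6, 6, 2, 5, 5
Reverse-coded (on a 1–7 scale, reversed = 8 − raw):
  item 3: 8 − 6 = 2
  item 14: 8 − 5 = 3
Scored: 5, 4, 2, 4, 3, 1, 7, 2, 1, 6, 6, 2, 5, 3
Total = 51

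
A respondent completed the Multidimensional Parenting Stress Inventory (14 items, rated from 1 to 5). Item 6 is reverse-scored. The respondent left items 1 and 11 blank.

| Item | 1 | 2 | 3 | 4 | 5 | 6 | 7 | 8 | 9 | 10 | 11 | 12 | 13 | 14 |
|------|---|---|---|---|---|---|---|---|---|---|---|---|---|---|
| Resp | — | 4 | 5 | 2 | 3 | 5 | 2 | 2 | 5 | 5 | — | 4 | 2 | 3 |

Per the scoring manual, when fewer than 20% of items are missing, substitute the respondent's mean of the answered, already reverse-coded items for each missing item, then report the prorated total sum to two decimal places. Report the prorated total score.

Reverse-coded (reverse-coded value = 6 − response):
  item 6: 6 − 5 = 1
Completed scored items (12 of 14): 4, 5, 2, 3, 1, 2, 2, 5, 5, 4, 2, 3; sum = 38.
Person mean = 38 / 12 ≈ 3.1667
Prorated total = (38 / 12) × 14 = 44.33 (to 2 dp)

44.33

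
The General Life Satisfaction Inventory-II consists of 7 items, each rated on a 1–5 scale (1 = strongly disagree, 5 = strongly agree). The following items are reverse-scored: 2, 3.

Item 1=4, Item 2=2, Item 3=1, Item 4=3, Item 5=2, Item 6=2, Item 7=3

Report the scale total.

23

Reverse-coded items (on a 1–5 scale, reversed = 6 − raw):
  item 2: 6 − 2 = 4
  item 3: 6 − 1 = 5
After reverse-coding: 4, 4, 5, 3, 2, 2, 3
Total = 4 + 4 + 5 + 3 + 2 + 2 + 3 = 23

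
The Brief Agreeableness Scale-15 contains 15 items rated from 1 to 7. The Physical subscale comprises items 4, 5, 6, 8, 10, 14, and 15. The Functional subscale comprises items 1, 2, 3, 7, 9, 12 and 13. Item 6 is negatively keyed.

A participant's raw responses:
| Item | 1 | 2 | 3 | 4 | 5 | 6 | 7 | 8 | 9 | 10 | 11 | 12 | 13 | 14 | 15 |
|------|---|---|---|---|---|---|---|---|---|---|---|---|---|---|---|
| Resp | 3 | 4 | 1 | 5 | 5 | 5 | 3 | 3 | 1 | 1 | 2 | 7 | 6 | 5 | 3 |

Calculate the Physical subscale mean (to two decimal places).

3.57

Physical items: 4, 5, 6, 8, 10, 14, 15.
Of these, item 6 is negatively keyed; reverse-coded value = 8 − response.
  item 4: 5
  item 5: 5
  item 6: 8 − 5 = 3
  item 8: 3
  item 10: 1
  item 14: 5
  item 15: 3
Sum = 5 + 5 + 3 + 3 + 1 + 5 + 3 = 25
Mean = 25 / 7 = 3.57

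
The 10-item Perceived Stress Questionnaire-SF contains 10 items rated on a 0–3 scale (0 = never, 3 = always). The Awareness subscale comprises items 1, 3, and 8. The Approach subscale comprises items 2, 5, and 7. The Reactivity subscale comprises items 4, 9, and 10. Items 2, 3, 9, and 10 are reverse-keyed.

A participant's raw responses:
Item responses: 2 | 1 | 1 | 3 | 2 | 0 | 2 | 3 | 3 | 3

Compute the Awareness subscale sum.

Awareness items: 1, 3, 8.
Of these, item 3 is reverse-keyed; reversed = (0+3) − raw = 3 − raw.
  item 1: 2
  item 3: 3 − 1 = 2
  item 8: 3
Sum = 2 + 2 + 3 = 7

7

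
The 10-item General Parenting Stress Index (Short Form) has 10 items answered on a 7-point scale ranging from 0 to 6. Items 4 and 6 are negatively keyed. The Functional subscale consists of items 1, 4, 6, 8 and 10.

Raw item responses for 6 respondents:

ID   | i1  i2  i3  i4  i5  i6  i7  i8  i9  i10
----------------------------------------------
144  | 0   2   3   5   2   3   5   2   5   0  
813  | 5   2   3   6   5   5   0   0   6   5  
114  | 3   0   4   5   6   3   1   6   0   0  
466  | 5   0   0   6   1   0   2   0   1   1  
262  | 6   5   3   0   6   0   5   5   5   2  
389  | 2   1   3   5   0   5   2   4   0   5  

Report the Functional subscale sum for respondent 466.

Respondent 466 raw: 5, 0, 0, 6, 1, 0, 2, 0, 1, 1.
Functional items: 1, 4, 6, 8, 10.
Reverse-coded (reversed = (0+6) − raw = 6 − raw):
  item 1: 5
  item 4: 6 − 6 = 0
  item 6: 6 − 0 = 6
  item 8: 0
  item 10: 1
Sum = 5 + 0 + 6 + 0 + 1 = 12

12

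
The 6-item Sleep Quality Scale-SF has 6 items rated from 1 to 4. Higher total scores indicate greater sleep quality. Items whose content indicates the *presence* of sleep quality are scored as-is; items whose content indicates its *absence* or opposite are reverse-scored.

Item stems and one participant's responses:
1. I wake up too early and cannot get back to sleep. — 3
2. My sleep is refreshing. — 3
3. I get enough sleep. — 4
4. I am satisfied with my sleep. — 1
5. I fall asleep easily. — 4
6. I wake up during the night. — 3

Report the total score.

Items 1, 6 describe the absence/opposite of sleep quality → reverse-score.
on a 1–4 scale, reversed = 5 − raw.
  item 1: 5 − 3 = 2
  item 2: 3
  item 3: 4
  item 4: 1
  item 5: 4
  item 6: 5 − 3 = 2
Total = 2 + 3 + 4 + 1 + 4 + 2 = 16

16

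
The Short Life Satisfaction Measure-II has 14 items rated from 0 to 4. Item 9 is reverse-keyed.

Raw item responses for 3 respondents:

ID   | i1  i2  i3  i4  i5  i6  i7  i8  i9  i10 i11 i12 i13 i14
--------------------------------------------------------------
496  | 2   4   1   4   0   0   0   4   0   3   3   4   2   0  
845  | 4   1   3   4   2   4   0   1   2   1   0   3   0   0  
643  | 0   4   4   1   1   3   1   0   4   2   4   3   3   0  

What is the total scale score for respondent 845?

25

Respondent 845 raw: 4, 1, 3, 4, 2, 4, 0, 1, 2, 1, 0, 3, 0, 0.
Reverse-coded (reverse-coded value = 4 − response):
  item 1: 4
  item 2: 1
  item 3: 3
  item 4: 4
  item 5: 2
  item 6: 4
  item 7: 0
  item 8: 1
  item 9: 4 − 2 = 2
  item 10: 1
  item 11: 0
  item 12: 3
  item 13: 0
  item 14: 0
Sum = 4 + 1 + 3 + 4 + 2 + 4 + 0 + 1 + 2 + 1 + 0 + 3 + 0 + 0 = 25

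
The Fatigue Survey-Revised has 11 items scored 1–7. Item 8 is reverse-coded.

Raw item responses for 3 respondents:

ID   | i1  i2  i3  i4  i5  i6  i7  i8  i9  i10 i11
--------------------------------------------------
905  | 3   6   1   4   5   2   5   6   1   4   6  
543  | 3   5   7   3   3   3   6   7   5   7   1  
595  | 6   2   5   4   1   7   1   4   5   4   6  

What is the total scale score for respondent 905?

Respondent 905 raw: 3, 6, 1, 4, 5, 2, 5, 6, 1, 4, 6.
Reverse-coded (reversed = (1+7) − raw = 8 − raw):
  item 1: 3
  item 2: 6
  item 3: 1
  item 4: 4
  item 5: 5
  item 6: 2
  item 7: 5
  item 8: 8 − 6 = 2
  item 9: 1
  item 10: 4
  item 11: 6
Sum = 3 + 6 + 1 + 4 + 5 + 2 + 5 + 2 + 1 + 4 + 6 = 39

39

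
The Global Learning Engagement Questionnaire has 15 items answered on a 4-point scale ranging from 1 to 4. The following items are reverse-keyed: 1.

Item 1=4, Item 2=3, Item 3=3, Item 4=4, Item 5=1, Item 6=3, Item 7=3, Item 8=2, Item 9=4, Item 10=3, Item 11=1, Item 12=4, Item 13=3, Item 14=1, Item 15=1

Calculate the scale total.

Reversing item 1 with 5 − raw:
Total = (5−4) + 3 + 3 + 4 + 1 + 3 + 3 + 2 + 4 + 3 + 1 + 4 + 3 + 1 + 1
      = 1 + 3 + 3 + 4 + 1 + 3 + 3 + 2 + 4 + 3 + 1 + 4 + 3 + 1 + 1 = 37

37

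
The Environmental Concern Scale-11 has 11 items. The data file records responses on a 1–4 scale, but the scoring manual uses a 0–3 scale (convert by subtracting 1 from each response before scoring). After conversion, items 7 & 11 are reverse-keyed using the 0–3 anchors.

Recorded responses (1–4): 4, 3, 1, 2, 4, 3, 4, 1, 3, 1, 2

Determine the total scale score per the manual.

15

Convert to 0–3: 3, 2, 0, 1, 3, 2, 3, 0, 2, 0, 1
Reverse-coded (on a 0–3 scale, reversed = 3 − raw):
  item 7: 3 − 3 = 0
  item 11: 3 − 1 = 2
Scored: 3, 2, 0, 1, 3, 2, 0, 0, 2, 0, 2
Total = 15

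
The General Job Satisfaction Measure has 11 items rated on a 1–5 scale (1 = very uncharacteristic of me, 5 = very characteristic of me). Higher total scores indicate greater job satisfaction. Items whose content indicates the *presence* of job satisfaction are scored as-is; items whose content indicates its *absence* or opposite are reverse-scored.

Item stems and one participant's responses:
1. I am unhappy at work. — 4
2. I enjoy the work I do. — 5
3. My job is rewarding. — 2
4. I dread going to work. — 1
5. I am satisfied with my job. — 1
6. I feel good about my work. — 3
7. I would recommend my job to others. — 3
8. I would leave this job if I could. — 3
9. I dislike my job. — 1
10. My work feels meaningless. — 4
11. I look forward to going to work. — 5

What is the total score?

Items 1, 4, 8, 9, 10 describe the absence/opposite of job satisfaction → reverse-score.
on a 1–5 scale, reversed = 6 − raw.
  item 1: 6 − 4 = 2
  item 2: 5
  item 3: 2
  item 4: 6 − 1 = 5
  item 5: 1
  item 6: 3
  item 7: 3
  item 8: 6 − 3 = 3
  item 9: 6 − 1 = 5
  item 10: 6 − 4 = 2
  item 11: 5
Total = 2 + 5 + 2 + 5 + 1 + 3 + 3 + 3 + 5 + 2 + 5 = 36

36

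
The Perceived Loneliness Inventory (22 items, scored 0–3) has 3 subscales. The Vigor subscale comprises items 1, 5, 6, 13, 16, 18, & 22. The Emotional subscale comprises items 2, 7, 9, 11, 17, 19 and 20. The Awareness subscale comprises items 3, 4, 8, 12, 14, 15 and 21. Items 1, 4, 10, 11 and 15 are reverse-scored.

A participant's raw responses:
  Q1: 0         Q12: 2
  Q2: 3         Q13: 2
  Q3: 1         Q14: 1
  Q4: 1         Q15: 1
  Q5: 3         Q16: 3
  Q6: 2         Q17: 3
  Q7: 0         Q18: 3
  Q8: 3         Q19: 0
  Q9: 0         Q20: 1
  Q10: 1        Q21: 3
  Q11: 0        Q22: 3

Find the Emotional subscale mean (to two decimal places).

Emotional items: 2, 7, 9, 11, 17, 19, 20.
Of these, item 11 is reverse-scored; on a 0–3 scale, reversed = 3 − raw.
  item 2: 3
  item 7: 0
  item 9: 0
  item 11: 3 − 0 = 3
  item 17: 3
  item 19: 0
  item 20: 1
Sum = 3 + 0 + 0 + 3 + 3 + 0 + 1 = 10
Mean = 10 / 7 = 1.43

1.43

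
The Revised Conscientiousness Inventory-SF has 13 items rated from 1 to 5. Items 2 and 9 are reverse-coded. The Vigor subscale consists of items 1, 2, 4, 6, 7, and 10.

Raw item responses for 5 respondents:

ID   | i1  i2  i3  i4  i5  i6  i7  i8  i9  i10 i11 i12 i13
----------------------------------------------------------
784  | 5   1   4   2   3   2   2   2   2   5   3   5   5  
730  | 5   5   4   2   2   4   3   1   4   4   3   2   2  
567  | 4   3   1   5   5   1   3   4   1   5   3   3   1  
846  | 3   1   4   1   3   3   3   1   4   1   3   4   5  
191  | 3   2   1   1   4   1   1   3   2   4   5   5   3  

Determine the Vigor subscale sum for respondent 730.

Respondent 730 raw: 5, 5, 4, 2, 2, 4, 3, 1, 4, 4, 3, 2, 2.
Vigor items: 1, 2, 4, 6, 7, 10.
Reverse-coded (on a 1–5 scale, reversed = 6 − raw):
  item 1: 5
  item 2: 6 − 5 = 1
  item 4: 2
  item 6: 4
  item 7: 3
  item 10: 4
Sum = 5 + 1 + 2 + 4 + 3 + 4 = 19

19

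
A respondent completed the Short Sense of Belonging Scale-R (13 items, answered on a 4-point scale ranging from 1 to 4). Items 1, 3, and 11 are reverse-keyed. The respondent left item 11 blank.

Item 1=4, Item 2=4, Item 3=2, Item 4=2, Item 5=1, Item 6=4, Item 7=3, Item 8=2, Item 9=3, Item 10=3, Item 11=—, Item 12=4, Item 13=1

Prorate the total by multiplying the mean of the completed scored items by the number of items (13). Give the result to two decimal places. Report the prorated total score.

Reverse-coded (reversed = (1+4) − raw = 5 − raw):
  item 1: 5 − 4 = 1
  item 3: 5 − 2 = 3
Completed scored items (12 of 13): 1, 4, 3, 2, 1, 4, 3, 2, 3, 3, 4, 1; sum = 31.
Person mean = 31 / 12 ≈ 2.5833
Prorated total = (31 / 12) × 13 = 33.58 (to 2 dp)

33.58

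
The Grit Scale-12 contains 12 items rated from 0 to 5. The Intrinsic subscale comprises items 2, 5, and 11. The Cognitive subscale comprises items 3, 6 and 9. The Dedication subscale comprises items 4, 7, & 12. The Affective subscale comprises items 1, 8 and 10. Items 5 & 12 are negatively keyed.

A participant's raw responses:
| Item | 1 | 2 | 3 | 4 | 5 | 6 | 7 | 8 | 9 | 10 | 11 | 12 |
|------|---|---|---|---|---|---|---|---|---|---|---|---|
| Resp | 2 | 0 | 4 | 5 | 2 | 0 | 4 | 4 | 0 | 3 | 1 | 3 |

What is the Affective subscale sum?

9

Affective items: 1, 8, 10.
  item 1: 2
  item 8: 4
  item 10: 3
Sum = 2 + 4 + 3 = 9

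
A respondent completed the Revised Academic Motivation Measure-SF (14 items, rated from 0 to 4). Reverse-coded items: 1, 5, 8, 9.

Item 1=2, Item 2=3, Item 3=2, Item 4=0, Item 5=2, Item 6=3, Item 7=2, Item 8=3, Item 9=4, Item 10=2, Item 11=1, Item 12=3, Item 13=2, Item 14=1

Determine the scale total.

24

Raw sum = 30. Reverse-coded items: 1, 5, 8, 9; their raw sum = 11.
Each reversal replaces raw with 4 − raw, changing the total by 4 − 2·raw per item.
Total = 30 + 4·4 − 2·11 = 30 + 16 − 22 = 24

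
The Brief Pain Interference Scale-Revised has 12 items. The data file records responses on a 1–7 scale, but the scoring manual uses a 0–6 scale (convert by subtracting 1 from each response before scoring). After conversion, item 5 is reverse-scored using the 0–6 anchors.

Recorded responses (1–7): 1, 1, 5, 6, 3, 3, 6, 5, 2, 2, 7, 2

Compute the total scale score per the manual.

Convert to 0–6: 0, 0, 4, 5, 2, 2, 5, 4, 1, 1, 6, 1
Reverse-coded (on a 0–6 scale, reversed = 6 − raw):
  item 5: 6 − 2 = 4
Scored: 0, 0, 4, 5, 4, 2, 5, 4, 1, 1, 6, 1
Total = 33

33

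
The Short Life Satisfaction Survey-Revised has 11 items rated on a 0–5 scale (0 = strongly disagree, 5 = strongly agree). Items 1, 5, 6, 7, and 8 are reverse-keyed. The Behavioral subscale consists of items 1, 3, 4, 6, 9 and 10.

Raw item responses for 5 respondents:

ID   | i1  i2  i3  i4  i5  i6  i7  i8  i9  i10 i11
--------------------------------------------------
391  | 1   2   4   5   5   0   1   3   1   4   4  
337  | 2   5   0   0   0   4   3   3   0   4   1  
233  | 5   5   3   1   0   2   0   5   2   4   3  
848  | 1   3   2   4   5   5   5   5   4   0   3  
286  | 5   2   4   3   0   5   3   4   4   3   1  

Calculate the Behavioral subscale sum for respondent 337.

8

Respondent 337 raw: 2, 5, 0, 0, 0, 4, 3, 3, 0, 4, 1.
Behavioral items: 1, 3, 4, 6, 9, 10.
Reverse-coded (reverse-coded value = 5 − response):
  item 1: 5 − 2 = 3
  item 3: 0
  item 4: 0
  item 6: 5 − 4 = 1
  item 9: 0
  item 10: 4
Sum = 3 + 0 + 0 + 1 + 0 + 4 = 8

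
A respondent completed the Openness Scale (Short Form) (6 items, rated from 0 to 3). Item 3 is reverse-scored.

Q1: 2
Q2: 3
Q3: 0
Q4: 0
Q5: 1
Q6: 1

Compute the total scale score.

Apply reverse scoring (reversed = (0+3) − raw = 3 − raw):
  item 3: 3 − 0 = 3
Scored responses: 2, 3, 3, 0, 1, 1
Total = 2 + 3 + 3 + 0 + 1 + 1 = 10

10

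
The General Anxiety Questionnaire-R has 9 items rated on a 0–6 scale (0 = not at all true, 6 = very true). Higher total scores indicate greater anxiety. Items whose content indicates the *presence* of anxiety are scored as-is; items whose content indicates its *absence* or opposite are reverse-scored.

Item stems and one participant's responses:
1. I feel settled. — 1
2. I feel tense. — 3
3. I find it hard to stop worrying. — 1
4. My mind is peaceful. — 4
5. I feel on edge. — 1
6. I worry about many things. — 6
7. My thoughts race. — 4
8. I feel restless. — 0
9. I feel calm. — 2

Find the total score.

Items 1, 4, 9 describe the absence/opposite of anxiety → reverse-score.
on a 0–6 scale, reversed = 6 − raw.
  item 1: 6 − 1 = 5
  item 2: 3
  item 3: 1
  item 4: 6 − 4 = 2
  item 5: 1
  item 6: 6
  item 7: 4
  item 8: 0
  item 9: 6 − 2 = 4
Total = 5 + 3 + 1 + 2 + 1 + 6 + 4 + 0 + 4 = 26

26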